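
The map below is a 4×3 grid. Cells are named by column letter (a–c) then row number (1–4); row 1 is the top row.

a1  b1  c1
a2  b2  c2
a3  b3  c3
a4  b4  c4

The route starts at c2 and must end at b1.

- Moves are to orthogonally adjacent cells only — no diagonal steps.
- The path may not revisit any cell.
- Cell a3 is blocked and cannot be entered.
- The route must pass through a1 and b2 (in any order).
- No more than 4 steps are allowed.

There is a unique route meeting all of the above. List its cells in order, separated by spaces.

c2 b2 a2 a1 b1

The 4-move cap with required stops at a1, b2 leaves no slack for detours.
Route from c2: left 2 to a2, up 1 to a1, right 1 to b1 — 4 moves in all.
Check: all required cells visited; 4 ≤ 4 moves.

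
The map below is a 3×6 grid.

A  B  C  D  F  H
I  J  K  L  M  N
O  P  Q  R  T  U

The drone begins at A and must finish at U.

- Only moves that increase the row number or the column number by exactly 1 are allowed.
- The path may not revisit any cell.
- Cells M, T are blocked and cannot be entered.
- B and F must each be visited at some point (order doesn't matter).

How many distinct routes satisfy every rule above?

1

A right/down-only route from A to U makes exactly 2 down-moves and 5 right-moves in some order.
With no other constraints that would be C(7,2) = 21 routes.
A monotone route can only reach the required cells in the order B, F, so split there and multiply the segment counts (each segment already excludes blocked cells): A→B: 1; B→F: 1; F→U: 1; product = 1.
That gives 1 route.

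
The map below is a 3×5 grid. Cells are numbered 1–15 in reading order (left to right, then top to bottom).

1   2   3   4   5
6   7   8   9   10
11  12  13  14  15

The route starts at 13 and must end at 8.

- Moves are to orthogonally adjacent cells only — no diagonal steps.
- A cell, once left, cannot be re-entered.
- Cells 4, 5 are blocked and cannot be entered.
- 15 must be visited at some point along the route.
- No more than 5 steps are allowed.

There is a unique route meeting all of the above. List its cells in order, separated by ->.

13 -> 14 -> 15 -> 10 -> 9 -> 8

The 5-move cap with required stops at 15 leaves no slack for detours.
Route from 13: right 2 to 15, up 1 to 10, left 2 to 8 — 5 moves in all.
Check: all required cells visited; 5 ≤ 5 moves.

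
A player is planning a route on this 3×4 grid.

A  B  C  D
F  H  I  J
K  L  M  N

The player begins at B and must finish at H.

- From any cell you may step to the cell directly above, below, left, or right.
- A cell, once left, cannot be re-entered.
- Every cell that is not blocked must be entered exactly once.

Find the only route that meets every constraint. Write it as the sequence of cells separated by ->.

Need to visit all 12 open cells exactly once, starting at B and ending at H.
Cell K has only two open neighbours (F and L), so the path must pass straight through it: one of those is the cell it's entered from and the other is where it exits.
Route from B: left 1 to A, down 2 to K, right 3 to N, up 2 to D, left 1 to C, down 1 to I, left 1 to H — 11 moves in all.
Check: all 12 open cells covered.

B -> A -> F -> K -> L -> M -> N -> J -> D -> C -> I -> H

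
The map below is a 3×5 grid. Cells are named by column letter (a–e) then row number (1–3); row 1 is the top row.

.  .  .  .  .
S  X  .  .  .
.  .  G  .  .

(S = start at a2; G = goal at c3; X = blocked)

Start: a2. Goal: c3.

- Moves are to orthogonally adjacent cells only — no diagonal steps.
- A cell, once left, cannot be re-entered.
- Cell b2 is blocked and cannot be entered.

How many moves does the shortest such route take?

3

The Manhattan distance from a2 to c3 is |2−3| + |1−3| = 3, so at least 3 moves are needed.
A route of 3 moves achieves this: a2 → a3 → b3 → c3.
Since 3 matches the lower bound, it is optimal.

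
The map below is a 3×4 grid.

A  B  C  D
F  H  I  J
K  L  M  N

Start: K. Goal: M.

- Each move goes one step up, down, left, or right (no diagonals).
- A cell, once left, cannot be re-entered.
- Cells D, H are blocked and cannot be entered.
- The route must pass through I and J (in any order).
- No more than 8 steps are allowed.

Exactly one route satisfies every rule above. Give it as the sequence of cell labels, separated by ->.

K -> F -> A -> B -> C -> I -> J -> N -> M

Any route must reach I and J and still end at M within 8 moves, so the order of the required stops is forced.
Route from K: 2× up (reaching A), 2× right (reaching C), down to I, right to J, down to N, left to M — 8 moves in all.
Check: all required cells visited; 8 ≤ 8 moves.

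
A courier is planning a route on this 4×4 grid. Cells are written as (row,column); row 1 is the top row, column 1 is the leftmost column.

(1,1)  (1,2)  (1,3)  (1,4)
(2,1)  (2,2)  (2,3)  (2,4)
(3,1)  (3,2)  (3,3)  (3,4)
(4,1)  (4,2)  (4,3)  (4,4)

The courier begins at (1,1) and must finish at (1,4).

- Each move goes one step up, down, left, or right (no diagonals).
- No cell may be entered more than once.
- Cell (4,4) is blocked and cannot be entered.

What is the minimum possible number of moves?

3

The Manhattan distance from (1,1) to (1,4) is |1−1| + |1−4| = 3, so at least 3 moves are needed.
A route of 3 moves achieves this: (1,1) → (1,2) → (1,3) → (1,4).
Since 3 matches the lower bound, it is optimal.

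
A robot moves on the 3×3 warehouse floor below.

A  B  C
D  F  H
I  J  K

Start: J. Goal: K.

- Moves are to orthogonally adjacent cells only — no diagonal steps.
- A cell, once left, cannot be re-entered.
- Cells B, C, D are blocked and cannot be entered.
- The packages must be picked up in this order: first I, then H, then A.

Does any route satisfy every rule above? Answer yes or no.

no

The blocked cells wall A off from J completely — no sequence of moves reaches it at all, so no route can satisfy the rules.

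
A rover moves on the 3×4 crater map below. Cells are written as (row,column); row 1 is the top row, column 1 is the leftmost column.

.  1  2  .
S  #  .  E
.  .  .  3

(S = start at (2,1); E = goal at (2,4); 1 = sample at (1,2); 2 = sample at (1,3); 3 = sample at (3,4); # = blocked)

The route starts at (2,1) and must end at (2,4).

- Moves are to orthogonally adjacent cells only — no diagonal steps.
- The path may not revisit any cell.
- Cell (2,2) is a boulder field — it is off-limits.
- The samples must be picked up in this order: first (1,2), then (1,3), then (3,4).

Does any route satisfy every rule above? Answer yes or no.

yes

One route that works: (2,1) → (1,1) → (1,2) → (1,3) → (2,3) → (3,3) → (3,4) → (2,4).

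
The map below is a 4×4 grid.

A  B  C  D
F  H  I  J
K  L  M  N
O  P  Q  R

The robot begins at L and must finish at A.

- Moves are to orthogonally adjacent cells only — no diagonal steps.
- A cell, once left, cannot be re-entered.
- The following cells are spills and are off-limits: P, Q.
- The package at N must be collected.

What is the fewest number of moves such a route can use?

7

Any route passes through N somewhere between L and A. Summing Manhattan distances along the two legs (L → N → A) gives a lower bound of 2 + 5 = 7 moves.
A route of 7 moves achieves this: L → M → N → J → D → C → B → A.
Since 7 matches the lower bound, it is optimal.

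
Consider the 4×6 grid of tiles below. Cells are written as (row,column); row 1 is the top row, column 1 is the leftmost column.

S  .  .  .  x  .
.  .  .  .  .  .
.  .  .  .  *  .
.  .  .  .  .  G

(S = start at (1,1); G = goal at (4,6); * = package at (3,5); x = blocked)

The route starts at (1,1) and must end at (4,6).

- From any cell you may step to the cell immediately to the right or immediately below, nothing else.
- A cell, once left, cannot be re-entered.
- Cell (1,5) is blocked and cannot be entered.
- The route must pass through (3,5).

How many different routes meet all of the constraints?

28

A right/down-only route from (1,1) to (4,6) makes exactly 3 down-moves and 5 right-moves in some order.
With no other constraints that would be C(8,3) = 56 routes.
Split at (3,5) and multiply the segment counts (each segment already excludes blocked cells): (1,1)→(3,5): 14; (3,5)→(4,6): 2; product = 28.
That gives 28 routes.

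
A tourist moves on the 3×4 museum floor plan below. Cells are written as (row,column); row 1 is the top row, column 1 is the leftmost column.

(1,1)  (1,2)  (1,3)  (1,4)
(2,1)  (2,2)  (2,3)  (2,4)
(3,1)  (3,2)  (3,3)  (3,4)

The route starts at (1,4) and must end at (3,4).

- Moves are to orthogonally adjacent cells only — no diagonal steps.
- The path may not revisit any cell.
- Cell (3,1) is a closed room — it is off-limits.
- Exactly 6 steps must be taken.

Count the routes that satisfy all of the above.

Need simple routes of exactly 6 moves from (1,4) to (3,4) (Manhattan distance 2, so 2 moves are spent on a detour and 2 undoing it).
Enumerating: (1,4) (2,4) (2,3) (2,2) (3,2) (3,3) (3,4) | (1,4) (1,3) (2,3) (2,2) (3,2) (3,3) (3,4) | (1,4) (1,3) (1,2) (2,2) (3,2) (3,3) (3,4) | (1,4) (1,3) (1,2) (2,2) (2,3) (3,3) (3,4) | (1,4) (1,3) (1,2) (2,2) (2,3) (2,4) (3,4).
That gives 5 routes.

5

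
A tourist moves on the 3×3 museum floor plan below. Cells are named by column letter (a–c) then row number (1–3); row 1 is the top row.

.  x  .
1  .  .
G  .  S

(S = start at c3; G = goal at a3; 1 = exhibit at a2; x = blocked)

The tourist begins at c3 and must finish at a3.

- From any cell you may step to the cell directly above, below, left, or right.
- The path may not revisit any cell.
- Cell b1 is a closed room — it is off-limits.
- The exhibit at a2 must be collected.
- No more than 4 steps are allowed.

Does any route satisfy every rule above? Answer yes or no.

One route that works: c3 → c2 → b2 → a2 → a3.

yes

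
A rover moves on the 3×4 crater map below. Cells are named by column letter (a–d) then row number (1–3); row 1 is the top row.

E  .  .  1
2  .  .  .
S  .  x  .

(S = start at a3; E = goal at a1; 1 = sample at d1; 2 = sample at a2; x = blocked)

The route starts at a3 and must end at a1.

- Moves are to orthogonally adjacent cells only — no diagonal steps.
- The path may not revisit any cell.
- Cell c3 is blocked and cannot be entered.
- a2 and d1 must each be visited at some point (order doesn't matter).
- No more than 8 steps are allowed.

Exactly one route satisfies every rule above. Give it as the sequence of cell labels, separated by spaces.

Any route must reach a2 and d1 and still end at a1 within 8 moves, so the order of the required stops is forced.
Route from a3: up to a2, 3× right (reaching d2), up to d1, 3× left (reaching a1) — 8 moves in all.
Check: all required cells visited; 8 ≤ 8 moves.

a3 a2 b2 c2 d2 d1 c1 b1 a1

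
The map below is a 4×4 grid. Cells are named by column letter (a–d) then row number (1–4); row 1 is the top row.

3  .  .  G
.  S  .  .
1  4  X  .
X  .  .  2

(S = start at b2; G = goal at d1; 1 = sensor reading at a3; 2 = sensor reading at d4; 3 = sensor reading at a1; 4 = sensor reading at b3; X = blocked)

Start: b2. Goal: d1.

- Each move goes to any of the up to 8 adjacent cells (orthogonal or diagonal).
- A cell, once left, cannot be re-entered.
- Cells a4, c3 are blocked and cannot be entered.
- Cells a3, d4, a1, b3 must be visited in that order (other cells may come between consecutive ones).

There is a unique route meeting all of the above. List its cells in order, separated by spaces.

The waypoints must appear in the order a3, d4, a1, b3, with no cell reused.
Route from b2: down-left 1 to a3, down-right 1 to b4, right 2 to d4, up 2 to d2, up-left 1 to c1, left 2 to a1, down 1 to a2, down-right 1 to b3, up-right 2 to d1 — 13 moves in all.
Check: order respected (1 at step 1, 2 at step 4, 3 at step 9, 4 at step 11).

b2 a3 b4 c4 d4 d3 d2 c1 b1 a1 a2 b3 c2 d1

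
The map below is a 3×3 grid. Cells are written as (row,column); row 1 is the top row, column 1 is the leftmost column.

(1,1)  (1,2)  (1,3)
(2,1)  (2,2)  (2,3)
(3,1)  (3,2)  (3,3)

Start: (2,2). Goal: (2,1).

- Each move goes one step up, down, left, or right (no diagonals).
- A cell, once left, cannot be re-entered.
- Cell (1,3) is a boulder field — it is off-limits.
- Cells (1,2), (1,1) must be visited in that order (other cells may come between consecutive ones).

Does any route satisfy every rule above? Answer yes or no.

yes

One route that works: (2,2) → (1,2) → (1,1) → (2,1).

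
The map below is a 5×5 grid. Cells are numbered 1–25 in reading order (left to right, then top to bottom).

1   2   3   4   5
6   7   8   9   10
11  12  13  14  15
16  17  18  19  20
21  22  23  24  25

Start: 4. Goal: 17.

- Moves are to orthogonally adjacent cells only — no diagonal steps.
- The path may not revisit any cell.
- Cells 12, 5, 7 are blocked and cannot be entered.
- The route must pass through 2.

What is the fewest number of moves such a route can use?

7

Any route passes through 2 somewhere between 4 and 17. Summing Manhattan distances along the two legs (4 → 2 → 17) gives a lower bound of 2 + 3 = 5 moves.
That bound ignores the blocked cells. Measuring each leg by the fewest moves that actually steer around them (4→2: 2; 2→17: 5) raises the lower bound to 7.
A route of 7 moves exists: 4 → 3 → 2 → 1 → 6 → 11 → 16 → 17.
Since 7 matches that lower bound, it is optimal.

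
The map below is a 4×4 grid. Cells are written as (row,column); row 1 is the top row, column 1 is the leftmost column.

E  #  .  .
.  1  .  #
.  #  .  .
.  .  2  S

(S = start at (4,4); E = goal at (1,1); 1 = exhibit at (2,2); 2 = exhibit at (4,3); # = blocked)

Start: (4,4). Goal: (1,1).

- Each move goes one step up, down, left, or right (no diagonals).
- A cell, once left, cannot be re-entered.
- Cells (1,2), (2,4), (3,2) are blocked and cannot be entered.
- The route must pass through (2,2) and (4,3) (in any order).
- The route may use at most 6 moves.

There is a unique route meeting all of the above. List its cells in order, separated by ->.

Any route must reach (2,2) and (4,3) and still end at (1,1) within 6 moves, so the order of the required stops is forced.
Route from (4,4): left 1 to (4,3), up 2 to (2,3), left 2 to (2,1), up 1 to (1,1) — 6 moves in all.
Check: all required cells visited; 6 ≤ 6 moves.

(4,4) -> (4,3) -> (3,3) -> (2,3) -> (2,2) -> (2,1) -> (1,1)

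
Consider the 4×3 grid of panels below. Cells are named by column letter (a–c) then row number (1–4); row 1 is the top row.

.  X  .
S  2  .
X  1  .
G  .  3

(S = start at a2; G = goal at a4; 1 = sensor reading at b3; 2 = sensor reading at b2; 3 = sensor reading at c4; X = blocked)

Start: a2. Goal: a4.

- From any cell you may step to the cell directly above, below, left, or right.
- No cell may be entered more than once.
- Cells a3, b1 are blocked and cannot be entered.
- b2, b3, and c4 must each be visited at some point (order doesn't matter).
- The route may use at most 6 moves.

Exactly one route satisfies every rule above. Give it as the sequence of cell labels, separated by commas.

The 6-move cap with required stops at b2, b3, c4 leaves no slack for detours.
Route from a2: right to b2, down to b3, right to c3, down to c4, 2× left (reaching a4) — 6 moves in all.
Check: all required cells visited; 6 ≤ 6 moves.

a2, b2, b3, c3, c4, b4, a4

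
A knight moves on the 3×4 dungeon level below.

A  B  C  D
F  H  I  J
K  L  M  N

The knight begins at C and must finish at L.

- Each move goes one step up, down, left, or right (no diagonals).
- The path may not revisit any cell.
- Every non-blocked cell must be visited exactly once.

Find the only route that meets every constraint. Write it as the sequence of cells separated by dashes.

C - D - J - N - M - I - H - B - A - F - K - L

Need to visit all 12 open cells exactly once, starting at C and ending at L.
Cell D has only two open neighbours (J and C), so the path must pass straight through it: one of those is the cell it's entered from and the other is where it exits.
Route from C: right to D, 2× down (reaching N), left to M, up to I, left to H, up to B, left to A, 2× down (reaching K), right to L — 11 moves in all.
Check: all 12 open cells covered.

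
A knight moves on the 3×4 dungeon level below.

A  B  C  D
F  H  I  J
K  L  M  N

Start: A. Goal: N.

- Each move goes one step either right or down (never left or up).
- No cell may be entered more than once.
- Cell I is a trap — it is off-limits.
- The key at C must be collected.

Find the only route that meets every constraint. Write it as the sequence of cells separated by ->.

A -> B -> C -> D -> J -> N

Moves only go right or down, so the column and row indices never decrease.
Route from A: 3× right (reaching D), 2× down (reaching N) — 5 moves in all.
Check: all required cells visited.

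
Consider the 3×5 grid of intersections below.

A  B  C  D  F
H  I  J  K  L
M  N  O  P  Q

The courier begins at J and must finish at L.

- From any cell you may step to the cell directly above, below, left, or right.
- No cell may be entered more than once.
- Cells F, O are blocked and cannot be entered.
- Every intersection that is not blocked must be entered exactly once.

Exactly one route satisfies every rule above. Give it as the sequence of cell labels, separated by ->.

Need to visit all 13 open cells exactly once, starting at J and ending at L.
Route from J: left to I, down to N, left to M, 2× up (reaching A), 3× right (reaching D), 2× down (reaching P), right to Q, up to L — 12 moves in all.
Check: all 13 open cells covered.

J -> I -> N -> M -> H -> A -> B -> C -> D -> K -> P -> Q -> L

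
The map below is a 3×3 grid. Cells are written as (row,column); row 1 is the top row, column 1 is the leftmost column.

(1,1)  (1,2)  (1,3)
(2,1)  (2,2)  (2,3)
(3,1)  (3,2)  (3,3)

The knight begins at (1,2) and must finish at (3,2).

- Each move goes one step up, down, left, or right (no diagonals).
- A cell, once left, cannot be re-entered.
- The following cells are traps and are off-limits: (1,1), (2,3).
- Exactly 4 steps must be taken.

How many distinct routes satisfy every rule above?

1

Need simple routes of exactly 4 moves from (1,2) to (3,2) (Manhattan distance 2, so 1 moves are spent on a detour and 1 undoing it).
Enumerating: (1,2) (2,2) (2,1) (3,1) (3,2).
That gives 1 route.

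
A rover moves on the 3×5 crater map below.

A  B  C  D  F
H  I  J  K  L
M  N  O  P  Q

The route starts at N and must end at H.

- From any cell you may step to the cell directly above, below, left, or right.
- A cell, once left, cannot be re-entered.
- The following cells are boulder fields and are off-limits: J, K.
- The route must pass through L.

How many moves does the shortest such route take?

10

Any route passes through L somewhere between N and H. Summing Manhattan distances along the two legs (N → L → H) gives a lower bound of 4 + 4 = 8 moves.
That bound ignores the blocked cells. Measuring each leg by the fewest moves that actually steer around them (N→L: 4; L→H: 6) raises the lower bound to 10.
A route of 10 moves exists: N → O → P → Q → L → F → D → C → B → I → H.
Since 10 matches that lower bound, it is optimal.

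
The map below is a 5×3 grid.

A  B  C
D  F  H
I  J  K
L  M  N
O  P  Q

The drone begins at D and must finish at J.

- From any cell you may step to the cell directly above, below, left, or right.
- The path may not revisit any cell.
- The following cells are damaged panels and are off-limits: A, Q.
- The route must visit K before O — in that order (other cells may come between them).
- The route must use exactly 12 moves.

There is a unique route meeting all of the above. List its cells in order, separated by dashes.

D - F - B - C - H - K - N - M - P - O - L - I - J

The waypoints must appear in the order K, O, with no cell reused.
Route from D: right to F, up to B, right to C, 3× down (reaching N), left to M, down to P, left to O, 2× up (reaching I), right to J — 12 moves in all.
Check: order respected (K at step 5, O at step 9); 12 moves as required.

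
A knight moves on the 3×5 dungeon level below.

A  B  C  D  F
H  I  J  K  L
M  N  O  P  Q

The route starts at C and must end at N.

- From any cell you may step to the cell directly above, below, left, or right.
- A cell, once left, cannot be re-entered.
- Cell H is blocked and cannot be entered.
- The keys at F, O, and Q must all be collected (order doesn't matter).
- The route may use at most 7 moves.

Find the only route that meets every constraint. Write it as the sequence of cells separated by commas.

C, D, F, L, Q, P, O, N

Any route must reach F, O, and Q and still end at N within 7 moves, so the order of the required stops is forced.
Route from C: right 2 to F, down 2 to Q, left 3 to N — 7 moves in all.
Check: all required cells visited; 7 ≤ 7 moves.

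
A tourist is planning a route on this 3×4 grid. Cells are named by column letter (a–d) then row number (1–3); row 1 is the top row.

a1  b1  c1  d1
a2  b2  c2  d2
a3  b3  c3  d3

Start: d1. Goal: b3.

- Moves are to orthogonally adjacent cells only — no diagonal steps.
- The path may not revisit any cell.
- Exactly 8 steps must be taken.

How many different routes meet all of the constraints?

Need simple routes of exactly 8 moves from d1 to b3 (Manhattan distance 4, so 2 moves are spent on a detour and 2 undoing it).
Branch systematically from the start, pruning whenever the remaining move budget drops below the Manhattan distance to b3 or differs from it in parity. Grouping the completions by first move — via d2: 6; via c1: 3 — and summing: 6 + 3 = 9.
That gives 9 routes.

9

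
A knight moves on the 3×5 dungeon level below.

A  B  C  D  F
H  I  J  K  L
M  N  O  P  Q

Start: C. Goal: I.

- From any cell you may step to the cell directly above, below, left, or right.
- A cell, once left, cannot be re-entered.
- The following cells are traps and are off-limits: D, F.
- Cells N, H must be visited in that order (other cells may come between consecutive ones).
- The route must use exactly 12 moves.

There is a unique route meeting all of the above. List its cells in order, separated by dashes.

The waypoints must appear in the order N, H, with no cell reused.
Route from C: down to J, 2× right (reaching L), down to Q, 4× left (reaching M), 2× up (reaching A), right to B, down to I — 12 moves in all.
Check: order respected (N at step 7, H at step 9); 12 moves as required.

C - J - K - L - Q - P - O - N - M - H - A - B - I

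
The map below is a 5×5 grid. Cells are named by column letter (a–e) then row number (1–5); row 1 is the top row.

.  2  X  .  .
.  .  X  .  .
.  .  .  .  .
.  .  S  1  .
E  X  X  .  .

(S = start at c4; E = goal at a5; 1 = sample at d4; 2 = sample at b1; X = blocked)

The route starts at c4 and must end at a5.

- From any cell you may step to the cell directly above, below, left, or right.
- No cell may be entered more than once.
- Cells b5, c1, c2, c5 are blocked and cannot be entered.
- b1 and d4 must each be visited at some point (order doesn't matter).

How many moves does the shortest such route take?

11

Any route passes through b1 and d4 in some order between c4 and a5. Summing Manhattan distances along each leg and taking the cheapest ordering (c4 → d4 → b1 → a5) gives a lower bound of 1 + 5 + 5 = 11 moves.
A route of 11 moves achieves this: c4 → d4 → d3 → c3 → b3 → b2 → b1 → a1 → a2 → a3 → a4 → a5.
Since 11 matches the lower bound, it is optimal.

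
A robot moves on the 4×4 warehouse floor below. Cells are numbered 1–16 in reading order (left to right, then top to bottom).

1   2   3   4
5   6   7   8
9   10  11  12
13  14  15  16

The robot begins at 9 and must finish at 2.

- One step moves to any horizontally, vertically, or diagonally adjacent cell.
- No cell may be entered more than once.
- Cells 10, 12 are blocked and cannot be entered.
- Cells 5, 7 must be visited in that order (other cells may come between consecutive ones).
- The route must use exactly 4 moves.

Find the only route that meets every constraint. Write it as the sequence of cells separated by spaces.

The waypoints must appear in the order 5, 7, with no cell reused.
Route from 9: up to 5, 2× right (reaching 7), up-left to 2 — 4 moves in all.
Check: order respected (5 at step 1, 7 at step 3); 4 moves as required.

9 5 6 7 2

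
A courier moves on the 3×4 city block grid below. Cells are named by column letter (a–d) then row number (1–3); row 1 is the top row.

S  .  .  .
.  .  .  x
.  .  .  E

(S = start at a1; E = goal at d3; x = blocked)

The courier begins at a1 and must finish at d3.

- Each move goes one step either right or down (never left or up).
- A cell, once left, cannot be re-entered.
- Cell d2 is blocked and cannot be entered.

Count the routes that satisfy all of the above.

6

A right/down-only route from a1 to d3 makes exactly 2 down-moves and 3 right-moves in some order.
With no other constraints that would be C(5,2) = 10 routes.
Subtract routes through each blocked cell (inclusion–exclusion for overlaps): − through d2: 4 → 6.
That gives 6 routes.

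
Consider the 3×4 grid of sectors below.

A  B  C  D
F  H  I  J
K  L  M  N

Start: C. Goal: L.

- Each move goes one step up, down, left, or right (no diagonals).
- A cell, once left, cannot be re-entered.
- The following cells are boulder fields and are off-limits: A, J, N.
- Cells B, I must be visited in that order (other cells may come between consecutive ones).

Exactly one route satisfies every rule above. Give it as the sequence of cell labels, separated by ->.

C -> B -> H -> I -> M -> L

The waypoints must appear in the order B, I, with no cell reused.
Route from C: left to B, down to H, right to I, down to M, left to L — 5 moves in all.
Check: order respected (B at step 1, I at step 3).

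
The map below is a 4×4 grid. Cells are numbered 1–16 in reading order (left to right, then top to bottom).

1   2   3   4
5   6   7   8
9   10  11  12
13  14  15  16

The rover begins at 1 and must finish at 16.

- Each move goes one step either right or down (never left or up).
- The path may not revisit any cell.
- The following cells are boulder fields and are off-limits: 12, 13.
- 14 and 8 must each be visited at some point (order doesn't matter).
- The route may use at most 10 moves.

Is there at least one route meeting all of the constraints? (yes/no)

no

14 is below but to the left of 8: going 8 → 14 would need a leftward move and 14 → 8 an upward move, so no right/down-only route can visit both required cells.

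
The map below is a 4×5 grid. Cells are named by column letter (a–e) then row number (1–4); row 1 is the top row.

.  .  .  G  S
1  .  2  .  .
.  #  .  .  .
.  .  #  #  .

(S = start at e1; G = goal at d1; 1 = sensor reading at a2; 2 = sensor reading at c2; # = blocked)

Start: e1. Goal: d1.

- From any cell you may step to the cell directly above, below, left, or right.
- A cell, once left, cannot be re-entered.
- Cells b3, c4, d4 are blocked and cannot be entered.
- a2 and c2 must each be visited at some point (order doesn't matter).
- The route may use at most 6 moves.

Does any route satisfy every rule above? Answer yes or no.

Even ignoring the no-revisit rule, getting from e1 to d1, taking the cheapest ordering e1 → a2 → c2 → d1 needs at least 5 + 2 + 2 = 9 moves (Manhattan distance per leg), which exceeds the 6-move limit.

no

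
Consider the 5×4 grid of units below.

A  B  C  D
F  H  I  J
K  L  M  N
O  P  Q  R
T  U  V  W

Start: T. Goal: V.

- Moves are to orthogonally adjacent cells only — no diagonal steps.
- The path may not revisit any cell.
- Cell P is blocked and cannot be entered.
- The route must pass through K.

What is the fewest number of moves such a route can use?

Any route passes through K somewhere between T and V. Summing Manhattan distances along the two legs (T → K → V) gives a lower bound of 2 + 4 = 6 moves.
A route of 6 moves achieves this: T → O → K → L → M → Q → V.
Since 6 matches the lower bound, it is optimal.

6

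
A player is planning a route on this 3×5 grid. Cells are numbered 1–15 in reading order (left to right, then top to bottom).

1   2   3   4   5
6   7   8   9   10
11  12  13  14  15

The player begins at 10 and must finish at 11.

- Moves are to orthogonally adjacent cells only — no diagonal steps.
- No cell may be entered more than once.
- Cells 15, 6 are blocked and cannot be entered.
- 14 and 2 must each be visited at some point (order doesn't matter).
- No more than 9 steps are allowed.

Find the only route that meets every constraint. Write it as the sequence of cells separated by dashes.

The budget equals the shortest possible length, so every move has to be on a shortest route through the required cells.
Route from 10: left to 9, down to 14, left to 13, 2× up (reaching 3), left to 2, 2× down (reaching 12), left to 11 — 9 moves in all.
Check: all required cells visited; 9 ≤ 9 moves.

10 - 9 - 14 - 13 - 8 - 3 - 2 - 7 - 12 - 11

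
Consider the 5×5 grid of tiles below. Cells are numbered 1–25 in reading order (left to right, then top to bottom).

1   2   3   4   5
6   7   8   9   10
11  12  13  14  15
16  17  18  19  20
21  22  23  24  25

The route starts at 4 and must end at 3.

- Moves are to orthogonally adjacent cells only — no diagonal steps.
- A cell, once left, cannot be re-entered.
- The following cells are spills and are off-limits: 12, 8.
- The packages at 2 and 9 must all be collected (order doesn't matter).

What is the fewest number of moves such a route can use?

Any route passes through 2 and 9 in some order between 4 and 3. Summing Manhattan distances along each leg and taking the cheapest ordering (4 → 9 → 2 → 3) gives a lower bound of 1 + 3 + 1 = 5 moves.
The shortest route satisfying every rule uses 11 moves: 4 → 9 → 14 → 19 → 18 → 17 → 16 → 11 → 6 → 1 → 2 → 3.
The bound of 5 isn't tight here; checking systematically, no route of length 5 through 10 satisfies every constraint (on a 4-connected grid the length of any start-to-goal walk has the same parity as the Manhattan bound, so only lengths 5, 7, 9, … need checking), so 11 is the minimum.

11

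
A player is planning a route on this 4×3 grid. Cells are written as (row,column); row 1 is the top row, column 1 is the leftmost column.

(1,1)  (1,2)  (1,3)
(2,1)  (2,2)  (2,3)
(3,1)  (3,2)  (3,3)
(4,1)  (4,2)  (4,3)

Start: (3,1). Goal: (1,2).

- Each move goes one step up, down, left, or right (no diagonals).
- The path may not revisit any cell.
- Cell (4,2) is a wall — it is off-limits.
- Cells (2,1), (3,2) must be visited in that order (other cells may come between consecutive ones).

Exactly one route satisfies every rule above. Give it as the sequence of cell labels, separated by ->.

(3,1) -> (2,1) -> (2,2) -> (3,2) -> (3,3) -> (2,3) -> (1,3) -> (1,2)

The waypoints must appear in the order (2,1), (3,2), with no cell reused.
Route from (3,1): up 1 to (2,1), right 1 to (2,2), down 1 to (3,2), right 1 to (3,3), up 2 to (1,3), left 1 to (1,2) — 7 moves in all.
Check: order respected ((2,1) at step 1, (3,2) at step 3).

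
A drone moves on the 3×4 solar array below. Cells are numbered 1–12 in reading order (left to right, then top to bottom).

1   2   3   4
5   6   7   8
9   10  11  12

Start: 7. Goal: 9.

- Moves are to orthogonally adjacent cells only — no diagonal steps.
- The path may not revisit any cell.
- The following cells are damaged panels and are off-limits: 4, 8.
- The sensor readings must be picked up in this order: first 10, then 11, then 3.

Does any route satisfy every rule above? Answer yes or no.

Even ignoring the required order, no revisit-free route from 7 to 9 manages to pass through all of 10, 11, and 3: branching out from 7, every path either misses one of them or, having collected them, can no longer reach 9 without re-entering a cell.

no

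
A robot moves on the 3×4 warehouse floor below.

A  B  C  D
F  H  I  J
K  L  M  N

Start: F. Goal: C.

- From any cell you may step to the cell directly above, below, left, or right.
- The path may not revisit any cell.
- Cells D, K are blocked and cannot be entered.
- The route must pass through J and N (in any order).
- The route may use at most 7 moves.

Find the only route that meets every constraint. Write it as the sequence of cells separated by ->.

The 7-move cap with required stops at J, N leaves no slack for detours.
Route from F: right 1 to H, down 1 to L, right 2 to N, up 1 to J, left 1 to I, up 1 to C — 7 moves in all.
Check: all required cells visited; 7 ≤ 7 moves.

F -> H -> L -> M -> N -> J -> I -> C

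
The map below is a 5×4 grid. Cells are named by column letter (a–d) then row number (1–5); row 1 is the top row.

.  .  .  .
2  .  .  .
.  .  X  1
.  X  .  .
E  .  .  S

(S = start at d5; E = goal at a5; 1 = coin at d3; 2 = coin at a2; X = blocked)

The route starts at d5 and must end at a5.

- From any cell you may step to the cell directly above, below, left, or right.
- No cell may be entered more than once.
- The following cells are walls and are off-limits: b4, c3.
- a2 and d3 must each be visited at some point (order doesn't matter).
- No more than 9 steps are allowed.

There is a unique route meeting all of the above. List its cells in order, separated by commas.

The budget equals the shortest possible length, so every move has to be on a shortest route through the required cells.
Route from d5: 3× up (reaching d2), 3× left (reaching a2), 3× down (reaching a5) — 9 moves in all.
Check: all required cells visited; 9 ≤ 9 moves.

d5, d4, d3, d2, c2, b2, a2, a3, a4, a5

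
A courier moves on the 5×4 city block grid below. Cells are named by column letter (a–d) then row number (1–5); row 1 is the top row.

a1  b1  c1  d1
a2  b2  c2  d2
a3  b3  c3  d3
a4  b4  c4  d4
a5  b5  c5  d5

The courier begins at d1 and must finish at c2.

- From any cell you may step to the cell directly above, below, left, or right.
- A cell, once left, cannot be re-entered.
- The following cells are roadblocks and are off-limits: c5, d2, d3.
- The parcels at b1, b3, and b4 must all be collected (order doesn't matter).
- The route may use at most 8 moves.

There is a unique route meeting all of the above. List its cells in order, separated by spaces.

Any route must reach b1, b3, and b4 and still end at c2 within 8 moves, so the order of the required stops is forced.
Route from d1: 2× left (reaching b1), 3× down (reaching b4), right to c4, 2× up (reaching c2) — 8 moves in all.
Check: all required cells visited; 8 ≤ 8 moves.

d1 c1 b1 b2 b3 b4 c4 c3 c2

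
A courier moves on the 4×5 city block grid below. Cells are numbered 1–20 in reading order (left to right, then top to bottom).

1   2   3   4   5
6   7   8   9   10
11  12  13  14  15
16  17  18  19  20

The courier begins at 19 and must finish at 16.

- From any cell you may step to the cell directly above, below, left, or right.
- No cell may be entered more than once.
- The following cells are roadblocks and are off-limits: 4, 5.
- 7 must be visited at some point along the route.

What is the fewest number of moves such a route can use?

7

Any route passes through 7 somewhere between 19 and 16. Summing Manhattan distances along the two legs (19 → 7 → 16) gives a lower bound of 4 + 3 = 7 moves.
A route of 7 moves achieves this: 19 → 14 → 9 → 8 → 7 → 12 → 17 → 16.
Since 7 matches the lower bound, it is optimal.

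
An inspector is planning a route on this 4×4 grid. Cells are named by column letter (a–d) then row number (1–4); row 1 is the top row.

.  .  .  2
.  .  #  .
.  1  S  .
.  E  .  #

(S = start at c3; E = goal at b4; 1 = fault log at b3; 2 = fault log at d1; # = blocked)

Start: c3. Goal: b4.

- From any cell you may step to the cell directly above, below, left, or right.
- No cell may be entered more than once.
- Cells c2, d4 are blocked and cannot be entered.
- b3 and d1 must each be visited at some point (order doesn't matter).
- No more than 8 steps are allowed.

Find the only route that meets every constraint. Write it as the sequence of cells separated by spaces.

The budget equals the shortest possible length, so every move has to be on a shortest route through the required cells.
Route from c3: right 1 to d3, up 2 to d1, left 2 to b1, down 3 to b4 — 8 moves in all.
Check: all required cells visited; 8 ≤ 8 moves.

c3 d3 d2 d1 c1 b1 b2 b3 b4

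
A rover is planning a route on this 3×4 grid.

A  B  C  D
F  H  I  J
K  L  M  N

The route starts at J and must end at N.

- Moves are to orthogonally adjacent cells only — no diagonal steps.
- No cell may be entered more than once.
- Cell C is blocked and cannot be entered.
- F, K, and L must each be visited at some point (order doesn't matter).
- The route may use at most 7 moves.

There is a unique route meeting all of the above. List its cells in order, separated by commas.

J, I, H, F, K, L, M, N

The budget equals the shortest possible length, so every move has to be on a shortest route through the required cells.
Route from J: left 3 to F, down 1 to K, right 3 to N — 7 moves in all.
Check: all required cells visited; 7 ≤ 7 moves.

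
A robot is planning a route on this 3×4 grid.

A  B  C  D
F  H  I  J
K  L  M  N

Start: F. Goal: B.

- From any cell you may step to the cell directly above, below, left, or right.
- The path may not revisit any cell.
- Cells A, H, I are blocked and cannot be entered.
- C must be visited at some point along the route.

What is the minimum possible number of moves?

8

Any route passes through C somewhere between F and B. Summing Manhattan distances along the two legs (F → C → B) gives a lower bound of 3 + 1 = 4 moves.
That bound ignores the blocked cells. Measuring each leg by the fewest moves that actually steer around them (F→C: 7; C→B: 1) raises the lower bound to 8.
A route of 8 moves exists: F → K → L → M → N → J → D → C → B.
Since 8 matches that lower bound, it is optimal.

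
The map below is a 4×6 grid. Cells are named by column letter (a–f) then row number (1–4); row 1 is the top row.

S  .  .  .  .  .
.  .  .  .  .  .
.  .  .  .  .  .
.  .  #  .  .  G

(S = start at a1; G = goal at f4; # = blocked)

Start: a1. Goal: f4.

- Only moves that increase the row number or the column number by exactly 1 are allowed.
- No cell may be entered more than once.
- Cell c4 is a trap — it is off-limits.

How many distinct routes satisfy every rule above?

46

A right/down-only route from a1 to f4 makes exactly 3 down-moves and 5 right-moves in some order.
With no other constraints that would be C(8,3) = 56 routes.
Subtract routes through each blocked cell (inclusion–exclusion for overlaps): − through c4: 10 → 46.
That gives 46 routes.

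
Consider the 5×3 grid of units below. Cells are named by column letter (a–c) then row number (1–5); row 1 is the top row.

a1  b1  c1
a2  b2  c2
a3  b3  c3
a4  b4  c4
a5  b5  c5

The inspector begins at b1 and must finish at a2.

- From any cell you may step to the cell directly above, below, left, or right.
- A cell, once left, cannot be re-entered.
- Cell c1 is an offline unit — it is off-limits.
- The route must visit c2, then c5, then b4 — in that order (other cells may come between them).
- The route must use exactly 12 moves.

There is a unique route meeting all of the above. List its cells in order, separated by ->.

b1 -> b2 -> c2 -> c3 -> c4 -> c5 -> b5 -> a5 -> a4 -> b4 -> b3 -> a3 -> a2

The waypoints must appear in the order c2, c5, b4, with no cell reused.
Route from b1: down to b2, right to c2, 3× down (reaching c5), 2× left (reaching a5), up to a4, right to b4, up to b3, left to a3, up to a2 — 12 moves in all.
Check: order respected (c2 at step 2, c5 at step 5, b4 at step 9); 12 moves as required.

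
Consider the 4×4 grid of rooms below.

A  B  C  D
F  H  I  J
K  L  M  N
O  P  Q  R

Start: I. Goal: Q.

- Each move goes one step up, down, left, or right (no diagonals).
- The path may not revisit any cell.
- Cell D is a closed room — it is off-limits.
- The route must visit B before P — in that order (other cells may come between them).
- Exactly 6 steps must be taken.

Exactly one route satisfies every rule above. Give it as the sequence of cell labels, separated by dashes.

The waypoints must appear in the order B, P, with no cell reused.
Route from I: up to C, left to B, 3× down (reaching P), right to Q — 6 moves in all.
Check: order respected (B at step 2, P at step 5); 6 moves as required.

I - C - B - H - L - P - Q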